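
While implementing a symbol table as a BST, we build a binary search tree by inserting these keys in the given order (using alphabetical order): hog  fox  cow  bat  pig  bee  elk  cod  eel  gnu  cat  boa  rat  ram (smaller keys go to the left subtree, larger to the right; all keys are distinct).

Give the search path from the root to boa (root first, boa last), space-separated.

Insert hog: tree is empty, so hog becomes the root.
Insert fox: fox < hog → go left. Place as left child of hog.
Insert cow: cow < hog → go left; cow < fox → go left. Place as left child of fox.
Insert bat: bat < hog → go left; bat < fox → go left; bat < cow → go left. Place as left child of cow.
Insert pig: pig > hog → go right. Place as right child of hog.
Insert bee: bee < hog → go left; bee < fox → go left; bee < cow → go left; bee > bat → go right. Place as right child of bat.
Insert elk: elk < hog → go left; elk < fox → go left; elk > cow → go right. Place as right child of cow.
Insert cod: cod < hog → go left; cod < fox → go left; cod < cow → go left; cod > bat → go right; cod > bee → go right. Place as right child of bee.
Insert eel: eel < hog → go left; eel < fox → go left; eel > cow → go right; eel < elk → go left. Place as left child of elk.
Insert gnu: gnu < hog → go left; gnu > fox → go right. Place as right child of fox.
Insert cat: cat < hog → go left; cat < fox → go left; cat < cow → go left; cat > bat → go right; cat > bee → go right; cat < cod → go left. Place as left child of cod.
Insert boa: boa < hog → go left; boa < fox → go left; boa < cow → go left; boa > bat → go right; boa > bee → go right; boa < cod → go left; boa < cat → go left. Place as left child of cat.
Insert rat: rat > hog → go right; rat > pig → go right. Place as right child of pig.
Insert ram: ram > hog → go right; ram > pig → go right; ram < rat → go left. Place as left child of rat.

hog fox cow bat bee cod cat boa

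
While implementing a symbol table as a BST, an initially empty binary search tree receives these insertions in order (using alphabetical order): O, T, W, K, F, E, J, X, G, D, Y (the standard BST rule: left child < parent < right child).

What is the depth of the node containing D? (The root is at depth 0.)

4

O: root
T: right child of O (depth 1)
W: right child of T (depth 2)
K: left child of O (depth 1)
F: left child of K (depth 2)
E: left child of F (depth 3)
J: right child of F (depth 3)
X: right child of W (depth 3)
G: left child of J (depth 4)
D: left child of E (depth 4)
Y: right child of X (depth 4)

Path to D: O → K → F → E → D, which is 4 edges.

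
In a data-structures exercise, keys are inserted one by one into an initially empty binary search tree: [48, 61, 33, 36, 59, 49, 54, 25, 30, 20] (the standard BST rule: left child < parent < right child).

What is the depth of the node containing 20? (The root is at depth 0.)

Insert 48: tree is empty, so 48 becomes the root.
Insert 61: 61 > 48 → go right. Place as right child of 48.
Insert 33: 33 < 48 → go left. Place as left child of 48.
Insert 36: 36 < 48 → go left; 36 > 33 → go right. Place as right child of 33.
Insert 59: 59 > 48 → go right; 59 < 61 → go left. Place as left child of 61.
Insert 49: 49 > 48 → go right; 49 < 61 → go left; 49 < 59 → go left. Place as left child of 59.
Insert 54: 54 > 48 → go right; 54 < 61 → go left; 54 < 59 → go left; 54 > 49 → go right. Place as right child of 49.
Insert 25: 25 < 48 → go left; 25 < 33 → go left. Place as left child of 33.
Insert 30: 30 < 48 → go left; 30 < 33 → go left; 30 > 25 → go right. Place as right child of 25.
Insert 20: 20 < 48 → go left; 20 < 33 → go left; 20 < 25 → go left. Place as left child of 25.

Path to 20: 48 → 33 → 25 → 20, which is 3 edges.

3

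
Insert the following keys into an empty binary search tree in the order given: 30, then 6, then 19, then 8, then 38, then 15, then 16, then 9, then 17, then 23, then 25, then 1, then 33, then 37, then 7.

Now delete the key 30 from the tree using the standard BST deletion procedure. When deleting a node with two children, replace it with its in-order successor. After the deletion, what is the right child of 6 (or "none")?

19

Resulting structure (node: left, right):
  30: L=6, R=38
  6: L=1, R=19
  19: L=8, R=23
  8: L=7, R=15
  38: L=33, R=–
  15: L=9, R=16
  16: L=–, R=17
  9: L=–, R=–
  17: L=–, R=–
  23: L=–, R=25
  25: L=–, R=–
  1: L=–, R=–
  33: L=–, R=37
  37: L=–, R=–
  7: L=–, R=–

Delete 30 (two children — replace with in-order successor).
After deletion, 6's right child: 19.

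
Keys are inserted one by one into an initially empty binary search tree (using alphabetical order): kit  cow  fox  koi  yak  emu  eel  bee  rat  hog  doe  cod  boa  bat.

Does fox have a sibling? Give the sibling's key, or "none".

bee

kit: root
cow: left child of kit (depth 1)
fox: right child of cow (depth 2)
koi: right child of kit (depth 1)
yak: right child of koi (depth 2)
emu: left child of fox (depth 3)
eel: left child of emu (depth 4)
bee: left child of cow (depth 2)
rat: left child of yak (depth 3)
hog: right child of fox (depth 3)
doe: left child of eel (depth 5)
cod: right child of bee (depth 3)
boa: left child of cod (depth 4)
bat: left child of bee (depth 3)

fox's parent is cow; the other child of cow is bee.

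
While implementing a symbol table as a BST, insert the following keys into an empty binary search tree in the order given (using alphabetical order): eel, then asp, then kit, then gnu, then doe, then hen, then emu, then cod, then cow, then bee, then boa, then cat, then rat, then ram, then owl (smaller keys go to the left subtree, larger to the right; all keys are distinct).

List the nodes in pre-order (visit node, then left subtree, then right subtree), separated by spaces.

eel asp doe cod bee boa cat cow kit gnu emu hen rat ram owl

eel: root
asp: left child of eel (depth 1)
kit: right child of eel (depth 1)
gnu: left child of kit (depth 2)
doe: right child of asp (depth 2)
hen: right child of gnu (depth 3)
emu: left child of gnu (depth 3)
cod: left child of doe (depth 3)
cow: right child of cod (depth 4)
bee: left child of cod (depth 4)
boa: right child of bee (depth 5)
cat: right child of boa (depth 6)
rat: right child of kit (depth 2)
ram: left child of rat (depth 3)
owl: left child of ram (depth 4)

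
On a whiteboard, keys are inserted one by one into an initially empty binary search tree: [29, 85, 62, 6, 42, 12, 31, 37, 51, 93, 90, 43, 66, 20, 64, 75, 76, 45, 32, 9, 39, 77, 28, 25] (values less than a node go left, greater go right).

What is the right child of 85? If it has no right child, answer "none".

Insert 29: tree is empty, so 29 becomes the root.
Insert 85: 85 > 29 → go right. Place as right child of 29.
Insert 62: 62 > 29 → go right; 62 < 85 → go left. Place as left child of 85.
Insert 6: 6 < 29 → go left. Place as left child of 29.
Insert 42: 42 > 29 → go right; 42 < 85 → go left; 42 < 62 → go left. Place as left child of 62.
Insert 12: 12 < 29 → go left; 12 > 6 → go right. Place as right child of 6.
Insert 31: 31 > 29 → go right; 31 < 85 → go left; 31 < 62 → go left; 31 < 42 → go left. Place as left child of 42.
Insert 37: 37 > 29 → go right; 37 < 85 → go left; 37 < 62 → go left; 37 < 42 → go left; 37 > 31 → go right. Place as right child of 31.
Insert 51: 51 > 29 → go right; 51 < 85 → go left; 51 < 62 → go left; 51 > 42 → go right. Place as right child of 42.
Insert 93: 93 > 29 → go right; 93 > 85 → go right. Place as right child of 85.
Insert 90: 90 > 29 → go right; 90 > 85 → go right; 90 < 93 → go left. Place as left child of 93.
Insert 43: 43 > 29 → go right; 43 < 85 → go left; 43 < 62 → go left; 43 > 42 → go right; 43 < 51 → go left. Place as left child of 51.
Insert 66: 66 > 29 → go right; 66 < 85 → go left; 66 > 62 → go right. Place as right child of 62.
Insert 20: 20 < 29 → go left; 20 > 6 → go right; 20 > 12 → go right. Place as right child of 12.
Insert 64: 64 > 29 → go right; 64 < 85 → go left; 64 > 62 → go right; 64 < 66 → go left. Place as left child of 66.
Insert 75: 75 > 29 → go right; 75 < 85 → go left; 75 > 62 → go right; 75 > 66 → go right. Place as right child of 66.
Insert 76: 76 > 29 → go right; 76 < 85 → go left; 76 > 62 → go right; 76 > 66 → go right; 76 > 75 → go right. Place as right child of 75.
Insert 45: 45 > 29 → go right; 45 < 85 → go left; 45 < 62 → go left; 45 > 42 → go right; 45 < 51 → go left; 45 > 43 → go right. Place as right child of 43.
Insert 32: 32 > 29 → go right; 32 < 85 → go left; 32 < 62 → go left; 32 < 42 → go left; 32 > 31 → go right; 32 < 37 → go left. Place as left child of 37.
Insert 9: 9 < 29 → go left; 9 > 6 → go right; 9 < 12 → go left. Place as left child of 12.
Insert 39: 39 > 29 → go right; 39 < 85 → go left; 39 < 62 → go left; 39 < 42 → go left; 39 > 31 → go right; 39 > 37 → go right. Place as right child of 37.
Insert 77: 77 > 29 → go right; 77 < 85 → go left; 77 > 62 → go right; 77 > 66 → go right; 77 > 75 → go right; 77 > 76 → go right. Place as right child of 76.
Insert 28: 28 < 29 → go left; 28 > 6 → go right; 28 > 12 → go right; 28 > 20 → go right. Place as right child of 20.
Insert 25: 25 < 29 → go left; 25 > 6 → go right; 25 > 12 → go right; 25 > 20 → go right; 25 < 28 → go left. Place as left child of 28.

93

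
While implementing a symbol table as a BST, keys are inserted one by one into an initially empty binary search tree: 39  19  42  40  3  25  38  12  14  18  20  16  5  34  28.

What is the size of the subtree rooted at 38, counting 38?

Insert 39: tree is empty, so 39 becomes the root.
Insert 19: 19 < 39 → go left. Place as left child of 39.
Insert 42: 42 > 39 → go right. Place as right child of 39.
Insert 40: 40 > 39 → go right; 40 < 42 → go left. Place as left child of 42.
Insert 3: 3 < 39 → go left; 3 < 19 → go left. Place as left child of 19.
Insert 25: 25 < 39 → go left; 25 > 19 → go right. Place as right child of 19.
Insert 38: 38 < 39 → go left; 38 > 19 → go right; 38 > 25 → go right. Place as right child of 25.
Insert 12: 12 < 39 → go left; 12 < 19 → go left; 12 > 3 → go right. Place as right child of 3.
Insert 14: 14 < 39 → go left; 14 < 19 → go left; 14 > 3 → go right; 14 > 12 → go right. Place as right child of 12.
Insert 18: 18 < 39 → go left; 18 < 19 → go left; 18 > 3 → go right; 18 > 12 → go right; 18 > 14 → go right. Place as right child of 14.
Insert 20: 20 < 39 → go left; 20 > 19 → go right; 20 < 25 → go left. Place as left child of 25.
Insert 16: 16 < 39 → go left; 16 < 19 → go left; 16 > 3 → go right; 16 > 12 → go right; 16 > 14 → go right; 16 < 18 → go left. Place as left child of 18.
Insert 5: 5 < 39 → go left; 5 < 19 → go left; 5 > 3 → go right; 5 < 12 → go left. Place as left child of 12.
Insert 34: 34 < 39 → go left; 34 > 19 → go right; 34 > 25 → go right; 34 < 38 → go left. Place as left child of 38.
Insert 28: 28 < 39 → go left; 28 > 19 → go right; 28 > 25 → go right; 28 < 38 → go left; 28 < 34 → go left. Place as left child of 34.

Subtree rooted at 38 contains: 38, 34, 28 — 3 nodes.

3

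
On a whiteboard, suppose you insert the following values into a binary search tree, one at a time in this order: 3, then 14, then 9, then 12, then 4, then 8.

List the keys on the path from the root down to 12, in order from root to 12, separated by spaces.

Insert 3: tree is empty, so 3 becomes the root.
Insert 14: 14 > 3 → go right. Place as right child of 3.
Insert 9: 9 > 3 → go right; 9 < 14 → go left. Place as left child of 14.
Insert 12: 12 > 3 → go right; 12 < 14 → go left; 12 > 9 → go right. Place as right child of 9.
Insert 4: 4 > 3 → go right; 4 < 14 → go left; 4 < 9 → go left. Place as left child of 9.
Insert 8: 8 > 3 → go right; 8 < 14 → go left; 8 < 9 → go left; 8 > 4 → go right. Place as right child of 4.

3 14 9 12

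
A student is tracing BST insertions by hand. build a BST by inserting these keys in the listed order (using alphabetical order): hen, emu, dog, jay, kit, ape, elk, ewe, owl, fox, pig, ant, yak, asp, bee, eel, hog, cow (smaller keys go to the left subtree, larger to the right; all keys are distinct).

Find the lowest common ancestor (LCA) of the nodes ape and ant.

hen: root
emu: left child of hen (depth 1)
dog: left child of emu (depth 2)
jay: right child of hen (depth 1)
kit: right child of jay (depth 2)
ape: left child of dog (depth 3)
elk: right child of dog (depth 3)
ewe: right child of emu (depth 2)
owl: right child of kit (depth 3)
fox: right child of ewe (depth 3)
pig: right child of owl (depth 4)
ant: left child of ape (depth 4)
yak: right child of pig (depth 5)
asp: right child of ape (depth 4)
bee: right child of asp (depth 5)
eel: left child of elk (depth 4)
hog: left child of jay (depth 2)
cow: right child of bee (depth 6)

Path to ape: hen → emu → dog → ape
Path to ant: hen → emu → dog → ape → ant
ape lies on both paths and is an ancestor of the other node.

ape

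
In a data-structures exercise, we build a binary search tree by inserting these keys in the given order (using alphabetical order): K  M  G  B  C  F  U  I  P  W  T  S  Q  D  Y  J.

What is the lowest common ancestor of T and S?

T

K: root
M: right child of K (depth 1)
G: left child of K (depth 1)
B: left child of G (depth 2)
C: right child of B (depth 3)
F: right child of C (depth 4)
U: right child of M (depth 2)
I: right child of G (depth 2)
P: left child of U (depth 3)
W: right child of U (depth 3)
T: right child of P (depth 4)
S: left child of T (depth 5)
Q: left child of S (depth 6)
D: left child of F (depth 5)
Y: right child of W (depth 4)
J: right child of I (depth 3)

Path to T: K → M → U → P → T
Path to S: K → M → U → P → T → S
T lies on both paths and is an ancestor of the other node.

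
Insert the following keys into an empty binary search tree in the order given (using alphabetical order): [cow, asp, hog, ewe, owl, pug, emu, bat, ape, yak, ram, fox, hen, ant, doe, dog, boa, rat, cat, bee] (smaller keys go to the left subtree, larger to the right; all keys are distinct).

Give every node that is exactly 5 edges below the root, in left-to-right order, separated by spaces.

dog ram

Resulting structure (node: left, right):
  cow: L=asp, R=hog
  asp: L=ape, R=bat
  hog: L=ewe, R=owl
  ewe: L=emu, R=fox
  owl: L=–, R=pug
  pug: L=–, R=yak
  emu: L=doe, R=–
  bat: L=–, R=boa
  ape: L=ant, R=–
  yak: L=ram, R=–
  ram: L=–, R=rat
  fox: L=–, R=hen
  hen: L=–, R=–
  ant: L=–, R=–
  doe: L=–, R=dog
  dog: L=–, R=–
  boa: L=bee, R=cat
  rat: L=–, R=–
  cat: L=–, R=–
  bee: L=–, R=–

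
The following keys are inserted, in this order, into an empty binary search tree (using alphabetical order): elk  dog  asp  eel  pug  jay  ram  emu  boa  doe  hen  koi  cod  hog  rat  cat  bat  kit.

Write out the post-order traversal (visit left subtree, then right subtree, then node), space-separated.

bat cat cod doe boa asp eel dog hog hen emu kit koi jay rat ram pug elk

Insert elk: tree is empty, so elk becomes the root.
Insert dog: dog < elk → go left. Place as left child of elk.
Insert asp: asp < elk → go left; asp < dog → go left. Place as left child of dog.
Insert eel: eel < elk → go left; eel > dog → go right. Place as right child of dog.
Insert pug: pug > elk → go right. Place as right child of elk.
Insert jay: jay > elk → go right; jay < pug → go left. Place as left child of pug.
Insert ram: ram > elk → go right; ram > pug → go right. Place as right child of pug.
Insert emu: emu > elk → go right; emu < pug → go left; emu < jay → go left. Place as left child of jay.
Insert boa: boa < elk → go left; boa < dog → go left; boa > asp → go right. Place as right child of asp.
Insert doe: doe < elk → go left; doe < dog → go left; doe > asp → go right; doe > boa → go right. Place as right child of boa.
Insert hen: hen > elk → go right; hen < pug → go left; hen < jay → go left; hen > emu → go right. Place as right child of emu.
Insert koi: koi > elk → go right; koi < pug → go left; koi > jay → go right. Place as right child of jay.
Insert cod: cod < elk → go left; cod < dog → go left; cod > asp → go right; cod > boa → go right; cod < doe → go left. Place as left child of doe.
Insert hog: hog > elk → go right; hog < pug → go left; hog < jay → go left; hog > emu → go right; hog > hen → go right. Place as right child of hen.
Insert rat: rat > elk → go right; rat > pug → go right; rat > ram → go right. Place as right child of ram.
Insert cat: cat < elk → go left; cat < dog → go left; cat > asp → go right; cat > boa → go right; cat < doe → go left; cat < cod → go left. Place as left child of cod.
Insert bat: bat < elk → go left; bat < dog → go left; bat > asp → go right; bat < boa → go left. Place as left child of boa.
Insert kit: kit > elk → go right; kit < pug → go left; kit > jay → go right; kit < koi → go left. Place as left child of koi.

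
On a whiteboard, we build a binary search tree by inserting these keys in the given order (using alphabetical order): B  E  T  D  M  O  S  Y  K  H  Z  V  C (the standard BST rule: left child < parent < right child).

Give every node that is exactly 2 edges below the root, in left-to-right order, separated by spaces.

Insert B: tree is empty, so B becomes the root.
Insert E: E > B → go right. Place as right child of B.
Insert T: T > B → go right; T > E → go right. Place as right child of E.
Insert D: D > B → go right; D < E → go left. Place as left child of E.
Insert M: M > B → go right; M > E → go right; M < T → go left. Place as left child of T.
Insert O: O > B → go right; O > E → go right; O < T → go left; O > M → go right. Place as right child of M.
Insert S: S > B → go right; S > E → go right; S < T → go left; S > M → go right; S > O → go right. Place as right child of O.
Insert Y: Y > B → go right; Y > E → go right; Y > T → go right. Place as right child of T.
Insert K: K > B → go right; K > E → go right; K < T → go left; K < M → go left. Place as left child of M.
Insert H: H > B → go right; H > E → go right; H < T → go left; H < M → go left; H < K → go left. Place as left child of K.
Insert Z: Z > B → go right; Z > E → go right; Z > T → go right; Z > Y → go right. Place as right child of Y.
Insert V: V > B → go right; V > E → go right; V > T → go right; V < Y → go left. Place as left child of Y.
Insert C: C > B → go right; C < E → go left; C < D → go left. Place as left child of D.

D T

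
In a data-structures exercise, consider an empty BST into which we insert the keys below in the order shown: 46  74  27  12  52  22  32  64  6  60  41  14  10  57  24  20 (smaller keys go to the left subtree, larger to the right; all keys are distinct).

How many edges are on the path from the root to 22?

3

Insert 46: tree is empty, so 46 becomes the root.
Insert 74: 74 > 46 → go right. Place as right child of 46.
Insert 27: 27 < 46 → go left. Place as left child of 46.
Insert 12: 12 < 46 → go left; 12 < 27 → go left. Place as left child of 27.
Insert 52: 52 > 46 → go right; 52 < 74 → go left. Place as left child of 74.
Insert 22: 22 < 46 → go left; 22 < 27 → go left; 22 > 12 → go right. Place as right child of 12.
Insert 32: 32 < 46 → go left; 32 > 27 → go right. Place as right child of 27.
Insert 64: 64 > 46 → go right; 64 < 74 → go left; 64 > 52 → go right. Place as right child of 52.
Insert 6: 6 < 46 → go left; 6 < 27 → go left; 6 < 12 → go left. Place as left child of 12.
Insert 60: 60 > 46 → go right; 60 < 74 → go left; 60 > 52 → go right; 60 < 64 → go left. Place as left child of 64.
Insert 41: 41 < 46 → go left; 41 > 27 → go right; 41 > 32 → go right. Place as right child of 32.
Insert 14: 14 < 46 → go left; 14 < 27 → go left; 14 > 12 → go right; 14 < 22 → go left. Place as left child of 22.
Insert 10: 10 < 46 → go left; 10 < 27 → go left; 10 < 12 → go left; 10 > 6 → go right. Place as right child of 6.
Insert 57: 57 > 46 → go right; 57 < 74 → go left; 57 > 52 → go right; 57 < 64 → go left; 57 < 60 → go left. Place as left child of 60.
Insert 24: 24 < 46 → go left; 24 < 27 → go left; 24 > 12 → go right; 24 > 22 → go right. Place as right child of 22.
Insert 20: 20 < 46 → go left; 20 < 27 → go left; 20 > 12 → go right; 20 < 22 → go left; 20 > 14 → go right. Place as right child of 14.

Path to 22: 46 → 27 → 12 → 22, which is 3 edges.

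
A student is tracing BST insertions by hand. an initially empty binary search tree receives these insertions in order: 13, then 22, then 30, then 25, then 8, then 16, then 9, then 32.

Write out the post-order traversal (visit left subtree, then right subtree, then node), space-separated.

9 8 16 25 32 30 22 13

Insert 13: tree is empty, so 13 becomes the root.
Insert 22: 22 > 13 → go right. Place as right child of 13.
Insert 30: 30 > 13 → go right; 30 > 22 → go right. Place as right child of 22.
Insert 25: 25 > 13 → go right; 25 > 22 → go right; 25 < 30 → go left. Place as left child of 30.
Insert 8: 8 < 13 → go left. Place as left child of 13.
Insert 16: 16 > 13 → go right; 16 < 22 → go left. Place as left child of 22.
Insert 9: 9 < 13 → go left; 9 > 8 → go right. Place as right child of 8.
Insert 32: 32 > 13 → go right; 32 > 22 → go right; 32 > 30 → go right. Place as right child of 30.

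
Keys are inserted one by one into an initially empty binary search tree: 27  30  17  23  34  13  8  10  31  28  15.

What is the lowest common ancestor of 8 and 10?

Insert 27: tree is empty, so 27 becomes the root.
Insert 30: 30 > 27 → go right. Place as right child of 27.
Insert 17: 17 < 27 → go left. Place as left child of 27.
Insert 23: 23 < 27 → go left; 23 > 17 → go right. Place as right child of 17.
Insert 34: 34 > 27 → go right; 34 > 30 → go right. Place as right child of 30.
Insert 13: 13 < 27 → go left; 13 < 17 → go left. Place as left child of 17.
Insert 8: 8 < 27 → go left; 8 < 17 → go left; 8 < 13 → go left. Place as left child of 13.
Insert 10: 10 < 27 → go left; 10 < 17 → go left; 10 < 13 → go left; 10 > 8 → go right. Place as right child of 8.
Insert 31: 31 > 27 → go right; 31 > 30 → go right; 31 < 34 → go left. Place as left child of 34.
Insert 28: 28 > 27 → go right; 28 < 30 → go left. Place as left child of 30.
Insert 15: 15 < 27 → go left; 15 < 17 → go left; 15 > 13 → go right. Place as right child of 13.

Path to 8: 27 → 17 → 13 → 8
Path to 10: 27 → 17 → 13 → 8 → 10
8 lies on both paths and is an ancestor of the other node.

8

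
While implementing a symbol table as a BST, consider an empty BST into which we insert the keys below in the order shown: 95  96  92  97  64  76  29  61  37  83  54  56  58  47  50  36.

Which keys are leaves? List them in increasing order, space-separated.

36 50 58 83 97

Resulting structure (node: left, right):
  95: L=92, R=96
  96: L=–, R=97
  92: L=64, R=–
  97: L=–, R=–
  64: L=29, R=76
  76: L=–, R=83
  29: L=–, R=61
  61: L=37, R=–
  37: L=36, R=54
  83: L=–, R=–
  54: L=47, R=56
  56: L=–, R=58
  58: L=–, R=–
  47: L=–, R=50
  50: L=–, R=–
  36: L=–, R=–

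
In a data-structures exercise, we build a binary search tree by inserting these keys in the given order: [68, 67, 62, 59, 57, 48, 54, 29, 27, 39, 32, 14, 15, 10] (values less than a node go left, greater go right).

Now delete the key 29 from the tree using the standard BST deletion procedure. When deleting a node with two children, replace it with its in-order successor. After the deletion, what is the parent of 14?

68: root
67: left child of 68 (depth 1)
62: left child of 67 (depth 2)
59: left child of 62 (depth 3)
57: left child of 59 (depth 4)
48: left child of 57 (depth 5)
54: right child of 48 (depth 6)
29: left child of 48 (depth 6)
27: left child of 29 (depth 7)
39: right child of 29 (depth 7)
32: left child of 39 (depth 8)
14: left child of 27 (depth 8)
15: right child of 14 (depth 9)
10: left child of 14 (depth 9)

Delete 29 (two children — replace with in-order successor).
After deletion, 14's parent is 27.

27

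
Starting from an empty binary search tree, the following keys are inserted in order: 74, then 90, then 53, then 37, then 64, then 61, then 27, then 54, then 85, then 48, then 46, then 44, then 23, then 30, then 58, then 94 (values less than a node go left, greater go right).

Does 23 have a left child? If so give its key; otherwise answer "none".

none

Resulting structure (node: left, right):
  74: L=53, R=90
  90: L=85, R=94
  53: L=37, R=64
  37: L=27, R=48
  64: L=61, R=–
  61: L=54, R=–
  27: L=23, R=30
  54: L=–, R=58
  85: L=–, R=–
  48: L=46, R=–
  46: L=44, R=–
  44: L=–, R=–
  23: L=–, R=–
  30: L=–, R=–
  58: L=–, R=–
  94: L=–, R=–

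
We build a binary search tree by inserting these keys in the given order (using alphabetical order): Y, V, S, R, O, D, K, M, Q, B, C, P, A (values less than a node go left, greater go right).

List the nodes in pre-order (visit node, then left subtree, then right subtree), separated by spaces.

Insert Y: tree is empty, so Y becomes the root.
Insert V: V < Y → go left. Place as left child of Y.
Insert S: S < Y → go left; S < V → go left. Place as left child of V.
Insert R: R < Y → go left; R < V → go left; R < S → go left. Place as left child of S.
Insert O: O < Y → go left; O < V → go left; O < S → go left; O < R → go left. Place as left child of R.
Insert D: D < Y → go left; D < V → go left; D < S → go left; D < R → go left; D < O → go left. Place as left child of O.
Insert K: K < Y → go left; K < V → go left; K < S → go left; K < R → go left; K < O → go left; K > D → go right. Place as right child of D.
Insert M: M < Y → go left; M < V → go left; M < S → go left; M < R → go left; M < O → go left; M > D → go right; M > K → go right. Place as right child of K.
Insert Q: Q < Y → go left; Q < V → go left; Q < S → go left; Q < R → go left; Q > O → go right. Place as right child of O.
Insert B: B < Y → go left; B < V → go left; B < S → go left; B < R → go left; B < O → go left; B < D → go left. Place as left child of D.
Insert C: C < Y → go left; C < V → go left; C < S → go left; C < R → go left; C < O → go left; C < D → go left; C > B → go right. Place as right child of B.
Insert P: P < Y → go left; P < V → go left; P < S → go left; P < R → go left; P > O → go right; P < Q → go left. Place as left child of Q.
Insert A: A < Y → go left; A < V → go left; A < S → go left; A < R → go left; A < O → go left; A < D → go left; A < B → go left. Place as left child of B.

Y V S R O D B A C K M Q P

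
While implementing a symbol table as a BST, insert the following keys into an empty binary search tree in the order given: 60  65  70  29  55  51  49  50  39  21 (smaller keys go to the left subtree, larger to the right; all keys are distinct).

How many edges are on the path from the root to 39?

5

Resulting structure (node: left, right):
  60: L=29, R=65
  65: L=–, R=70
  70: L=–, R=–
  29: L=21, R=55
  55: L=51, R=–
  51: L=49, R=–
  49: L=39, R=50
  50: L=–, R=–
  39: L=–, R=–
  21: L=–, R=–

Path to 39: 60 → 29 → 55 → 51 → 49 → 39, which is 5 edges.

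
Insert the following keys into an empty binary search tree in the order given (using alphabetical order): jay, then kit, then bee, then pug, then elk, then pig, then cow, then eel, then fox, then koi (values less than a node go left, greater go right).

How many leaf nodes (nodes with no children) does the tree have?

Insert jay: tree is empty, so jay becomes the root.
Insert kit: kit > jay → go right. Place as right child of jay.
Insert bee: bee < jay → go left. Place as left child of jay.
Insert pug: pug > jay → go right; pug > kit → go right. Place as right child of kit.
Insert elk: elk < jay → go left; elk > bee → go right. Place as right child of bee.
Insert pig: pig > jay → go right; pig > kit → go right; pig < pug → go left. Place as left child of pug.
Insert cow: cow < jay → go left; cow > bee → go right; cow < elk → go left. Place as left child of elk.
Insert eel: eel < jay → go left; eel > bee → go right; eel < elk → go left; eel > cow → go right. Place as right child of cow.
Insert fox: fox < jay → go left; fox > bee → go right; fox > elk → go right. Place as right child of elk.
Insert koi: koi > jay → go right; koi > kit → go right; koi < pug → go left; koi < pig → go left. Place as left child of pig.

Leaves: eel, fox, koi — 3 in total.

3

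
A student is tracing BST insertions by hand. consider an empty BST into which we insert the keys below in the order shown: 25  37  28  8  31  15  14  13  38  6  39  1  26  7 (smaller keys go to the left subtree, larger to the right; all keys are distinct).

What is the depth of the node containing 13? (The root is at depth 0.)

Insert 25: tree is empty, so 25 becomes the root.
Insert 37: 37 > 25 → go right. Place as right child of 25.
Insert 28: 28 > 25 → go right; 28 < 37 → go left. Place as left child of 37.
Insert 8: 8 < 25 → go left. Place as left child of 25.
Insert 31: 31 > 25 → go right; 31 < 37 → go left; 31 > 28 → go right. Place as right child of 28.
Insert 15: 15 < 25 → go left; 15 > 8 → go right. Place as right child of 8.
Insert 14: 14 < 25 → go left; 14 > 8 → go right; 14 < 15 → go left. Place as left child of 15.
Insert 13: 13 < 25 → go left; 13 > 8 → go right; 13 < 15 → go left; 13 < 14 → go left. Place as left child of 14.
Insert 38: 38 > 25 → go right; 38 > 37 → go right. Place as right child of 37.
Insert 6: 6 < 25 → go left; 6 < 8 → go left. Place as left child of 8.
Insert 39: 39 > 25 → go right; 39 > 37 → go right; 39 > 38 → go right. Place as right child of 38.
Insert 1: 1 < 25 → go left; 1 < 8 → go left; 1 < 6 → go left. Place as left child of 6.
Insert 26: 26 > 25 → go right; 26 < 37 → go left; 26 < 28 → go left. Place as left child of 28.
Insert 7: 7 < 25 → go left; 7 < 8 → go left; 7 > 6 → go right. Place as right child of 6.

Path to 13: 25 → 8 → 15 → 14 → 13, which is 4 edges.

4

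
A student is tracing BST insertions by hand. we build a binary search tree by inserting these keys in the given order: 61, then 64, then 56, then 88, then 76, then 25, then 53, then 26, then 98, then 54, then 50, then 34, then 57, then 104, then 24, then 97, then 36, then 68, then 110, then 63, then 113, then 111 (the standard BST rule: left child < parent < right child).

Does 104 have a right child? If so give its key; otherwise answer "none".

61: root
64: right child of 61 (depth 1)
56: left child of 61 (depth 1)
88: right child of 64 (depth 2)
76: left child of 88 (depth 3)
25: left child of 56 (depth 2)
53: right child of 25 (depth 3)
26: left child of 53 (depth 4)
98: right child of 88 (depth 3)
54: right child of 53 (depth 4)
50: right child of 26 (depth 5)
34: left child of 50 (depth 6)
57: right child of 56 (depth 2)
104: right child of 98 (depth 4)
24: left child of 25 (depth 3)
97: left child of 98 (depth 4)
36: right child of 34 (depth 7)
68: left child of 76 (depth 4)
110: right child of 104 (depth 5)
63: left child of 64 (depth 2)
113: right child of 110 (depth 6)
111: left child of 113 (depth 7)

110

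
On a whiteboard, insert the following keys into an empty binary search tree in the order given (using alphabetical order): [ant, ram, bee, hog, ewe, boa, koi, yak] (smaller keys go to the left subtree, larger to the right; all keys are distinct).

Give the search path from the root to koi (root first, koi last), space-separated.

Insert ant: tree is empty, so ant becomes the root.
Insert ram: ram > ant → go right. Place as right child of ant.
Insert bee: bee > ant → go right; bee < ram → go left. Place as left child of ram.
Insert hog: hog > ant → go right; hog < ram → go left; hog > bee → go right. Place as right child of bee.
Insert ewe: ewe > ant → go right; ewe < ram → go left; ewe > bee → go right; ewe < hog → go left. Place as left child of hog.
Insert boa: boa > ant → go right; boa < ram → go left; boa > bee → go right; boa < hog → go left; boa < ewe → go left. Place as left child of ewe.
Insert koi: koi > ant → go right; koi < ram → go left; koi > bee → go right; koi > hog → go right. Place as right child of hog.
Insert yak: yak > ant → go right; yak > ram → go right. Place as right child of ram.

ant ram bee hog koi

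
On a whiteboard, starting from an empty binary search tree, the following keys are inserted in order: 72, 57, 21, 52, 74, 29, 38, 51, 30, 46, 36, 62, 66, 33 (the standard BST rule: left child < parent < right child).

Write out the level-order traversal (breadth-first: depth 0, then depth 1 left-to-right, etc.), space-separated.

72: root
57: left child of 72 (depth 1)
21: left child of 57 (depth 2)
52: right child of 21 (depth 3)
74: right child of 72 (depth 1)
29: left child of 52 (depth 4)
38: right child of 29 (depth 5)
51: right child of 38 (depth 6)
30: left child of 38 (depth 6)
46: left child of 51 (depth 7)
36: right child of 30 (depth 7)
62: right child of 57 (depth 2)
66: right child of 62 (depth 3)
33: left child of 36 (depth 8)

72 57 74 21 62 52 66 29 38 30 51 36 46 33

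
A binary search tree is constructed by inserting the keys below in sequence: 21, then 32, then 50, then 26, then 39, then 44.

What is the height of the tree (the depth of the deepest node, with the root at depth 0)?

4

21: root
32: right child of 21 (depth 1)
50: right child of 32 (depth 2)
26: left child of 32 (depth 2)
39: left child of 50 (depth 3)
44: right child of 39 (depth 4)

The deepest node is 44 at depth 4.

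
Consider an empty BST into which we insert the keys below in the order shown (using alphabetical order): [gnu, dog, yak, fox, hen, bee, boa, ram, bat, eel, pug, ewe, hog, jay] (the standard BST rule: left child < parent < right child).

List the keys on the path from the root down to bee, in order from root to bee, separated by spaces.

gnu dog bee

gnu: root
dog: left child of gnu (depth 1)
yak: right child of gnu (depth 1)
fox: right child of dog (depth 2)
hen: left child of yak (depth 2)
bee: left child of dog (depth 2)
boa: right child of bee (depth 3)
ram: right child of hen (depth 3)
bat: left child of bee (depth 3)
eel: left child of fox (depth 3)
pug: left child of ram (depth 4)
ewe: right child of eel (depth 4)
hog: left child of pug (depth 5)
jay: right child of hog (depth 6)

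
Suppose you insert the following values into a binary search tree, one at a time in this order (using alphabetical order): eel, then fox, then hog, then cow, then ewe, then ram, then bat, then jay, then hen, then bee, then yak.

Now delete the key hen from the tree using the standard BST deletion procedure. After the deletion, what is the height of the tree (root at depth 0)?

eel: root
fox: right child of eel (depth 1)
hog: right child of fox (depth 2)
cow: left child of eel (depth 1)
ewe: left child of fox (depth 2)
ram: right child of hog (depth 3)
bat: left child of cow (depth 2)
jay: left child of ram (depth 4)
hen: left child of hog (depth 3)
bee: right child of bat (depth 3)
yak: right child of ram (depth 4)

Delete hen (at most one child — splice it out).
After deletion, deepest node is jay at depth 4.

4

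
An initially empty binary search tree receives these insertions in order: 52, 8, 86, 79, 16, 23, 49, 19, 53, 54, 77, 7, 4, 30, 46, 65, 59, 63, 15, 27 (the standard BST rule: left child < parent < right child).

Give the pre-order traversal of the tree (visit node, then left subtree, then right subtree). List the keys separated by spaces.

Insert 52: tree is empty, so 52 becomes the root.
Insert 8: 8 < 52 → go left. Place as left child of 52.
Insert 86: 86 > 52 → go right. Place as right child of 52.
Insert 79: 79 > 52 → go right; 79 < 86 → go left. Place as left child of 86.
Insert 16: 16 < 52 → go left; 16 > 8 → go right. Place as right child of 8.
Insert 23: 23 < 52 → go left; 23 > 8 → go right; 23 > 16 → go right. Place as right child of 16.
Insert 49: 49 < 52 → go left; 49 > 8 → go right; 49 > 16 → go right; 49 > 23 → go right. Place as right child of 23.
Insert 19: 19 < 52 → go left; 19 > 8 → go right; 19 > 16 → go right; 19 < 23 → go left. Place as left child of 23.
Insert 53: 53 > 52 → go right; 53 < 86 → go left; 53 < 79 → go left. Place as left child of 79.
Insert 54: 54 > 52 → go right; 54 < 86 → go left; 54 < 79 → go left; 54 > 53 → go right. Place as right child of 53.
Insert 77: 77 > 52 → go right; 77 < 86 → go left; 77 < 79 → go left; 77 > 53 → go right; 77 > 54 → go right. Place as right child of 54.
Insert 7: 7 < 52 → go left; 7 < 8 → go left. Place as left child of 8.
Insert 4: 4 < 52 → go left; 4 < 8 → go left; 4 < 7 → go left. Place as left child of 7.
Insert 30: 30 < 52 → go left; 30 > 8 → go right; 30 > 16 → go right; 30 > 23 → go right; 30 < 49 → go left. Place as left child of 49.
Insert 46: 46 < 52 → go left; 46 > 8 → go right; 46 > 16 → go right; 46 > 23 → go right; 46 < 49 → go left; 46 > 30 → go right. Place as right child of 30.
Insert 65: 65 > 52 → go right; 65 < 86 → go left; 65 < 79 → go left; 65 > 53 → go right; 65 > 54 → go right; 65 < 77 → go left. Place as left child of 77.
Insert 59: 59 > 52 → go right; 59 < 86 → go left; 59 < 79 → go left; 59 > 53 → go right; 59 > 54 → go right; 59 < 77 → go left; 59 < 65 → go left. Place as left child of 65.
Insert 63: 63 > 52 → go right; 63 < 86 → go left; 63 < 79 → go left; 63 > 53 → go right; 63 > 54 → go right; 63 < 77 → go left; 63 < 65 → go left; 63 > 59 → go right. Place as right child of 59.
Insert 15: 15 < 52 → go left; 15 > 8 → go right; 15 < 16 → go left. Place as left child of 16.
Insert 27: 27 < 52 → go left; 27 > 8 → go right; 27 > 16 → go right; 27 > 23 → go right; 27 < 49 → go left; 27 < 30 → go left. Place as left child of 30.

52 8 7 4 16 15 23 19 49 30 27 46 86 79 53 54 77 65 59 63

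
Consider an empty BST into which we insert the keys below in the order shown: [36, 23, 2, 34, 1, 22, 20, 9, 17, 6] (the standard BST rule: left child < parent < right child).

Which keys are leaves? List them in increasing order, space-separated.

1 6 17 34

36: root
23: left child of 36 (depth 1)
2: left child of 23 (depth 2)
34: right child of 23 (depth 2)
1: left child of 2 (depth 3)
22: right child of 2 (depth 3)
20: left child of 22 (depth 4)
9: left child of 20 (depth 5)
17: right child of 9 (depth 6)
6: left child of 9 (depth 6)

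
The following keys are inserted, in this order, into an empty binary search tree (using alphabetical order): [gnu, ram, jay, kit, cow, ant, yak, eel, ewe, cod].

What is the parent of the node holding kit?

Resulting structure (node: left, right):
  gnu: L=cow, R=ram
  ram: L=jay, R=yak
  jay: L=–, R=kit
  kit: L=–, R=–
  cow: L=ant, R=eel
  ant: L=–, R=cod
  yak: L=–, R=–
  eel: L=–, R=ewe
  ewe: L=–, R=–
  cod: L=–, R=–

jay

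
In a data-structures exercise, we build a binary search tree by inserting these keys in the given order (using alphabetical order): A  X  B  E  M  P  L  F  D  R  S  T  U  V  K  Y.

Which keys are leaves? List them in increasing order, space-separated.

Resulting structure (node: left, right):
  A: L=–, R=X
  X: L=B, R=Y
  B: L=–, R=E
  E: L=D, R=M
  M: L=L, R=P
  P: L=–, R=R
  L: L=F, R=–
  F: L=–, R=K
  D: L=–, R=–
  R: L=–, R=S
  S: L=–, R=T
  T: L=–, R=U
  U: L=–, R=V
  V: L=–, R=–
  K: L=–, R=–
  Y: L=–, R=–

D K V Y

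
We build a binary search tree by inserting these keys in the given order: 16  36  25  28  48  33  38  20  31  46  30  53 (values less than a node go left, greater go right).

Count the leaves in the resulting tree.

4

Insert 16: tree is empty, so 16 becomes the root.
Insert 36: 36 > 16 → go right. Place as right child of 16.
Insert 25: 25 > 16 → go right; 25 < 36 → go left. Place as left child of 36.
Insert 28: 28 > 16 → go right; 28 < 36 → go left; 28 > 25 → go right. Place as right child of 25.
Insert 48: 48 > 16 → go right; 48 > 36 → go right. Place as right child of 36.
Insert 33: 33 > 16 → go right; 33 < 36 → go left; 33 > 25 → go right; 33 > 28 → go right. Place as right child of 28.
Insert 38: 38 > 16 → go right; 38 > 36 → go right; 38 < 48 → go left. Place as left child of 48.
Insert 20: 20 > 16 → go right; 20 < 36 → go left; 20 < 25 → go left. Place as left child of 25.
Insert 31: 31 > 16 → go right; 31 < 36 → go left; 31 > 25 → go right; 31 > 28 → go right; 31 < 33 → go left. Place as left child of 33.
Insert 46: 46 > 16 → go right; 46 > 36 → go right; 46 < 48 → go left; 46 > 38 → go right. Place as right child of 38.
Insert 30: 30 > 16 → go right; 30 < 36 → go left; 30 > 25 → go right; 30 > 28 → go right; 30 < 33 → go left; 30 < 31 → go left. Place as left child of 31.
Insert 53: 53 > 16 → go right; 53 > 36 → go right; 53 > 48 → go right. Place as right child of 48.

Leaves: 20, 30, 46, 53 — 4 in total.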